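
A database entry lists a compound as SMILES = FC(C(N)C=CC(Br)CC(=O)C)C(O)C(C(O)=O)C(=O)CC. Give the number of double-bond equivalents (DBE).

4

Degree of unsaturation = (number of rings) + (number of π bonds).
Ring closures in the SMILES: 0.
π bonds: 4 double bonds (each 1 DoU) → 4 DoU from unsaturation.
Total DoU = 0 + 4 = 4.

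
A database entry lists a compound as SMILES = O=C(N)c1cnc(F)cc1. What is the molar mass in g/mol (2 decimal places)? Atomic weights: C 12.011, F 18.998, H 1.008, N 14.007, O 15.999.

140.12 g/mol

First, the molecular formula is C6H5FN2O (counting implicit H from valence).
  C: 6 × 12.011 = 72.066
  F: 1 × 18.998 = 18.998
  H: 5 × 1.008 = 5.040
  N: 2 × 14.007 = 28.014
  O: 1 × 15.999 = 15.999
Sum: 6×12.011 + 1×18.998 + 5×1.008 + 2×14.007 + 1×15.999 = 140.117 → 140.12 g/mol.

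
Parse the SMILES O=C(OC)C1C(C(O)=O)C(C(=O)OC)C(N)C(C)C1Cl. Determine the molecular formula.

C12H18ClNO6

Walk through each heavy atom and fill implicit hydrogens from standard valence (C 4, N 3, O 2, S 2, halogen 1):
  atom 1: O, bond orders sum to 2 (valence 2) → 0 H
  atom 2: C, bond orders sum to 4 (valence 4) → 0 H
  atom 3: O, bond orders sum to 2 (valence 2) → 0 H
  atom 4: C, bond orders sum to 1 (valence 4) → 3 H
  atom 5: C, bond orders sum to 3 (valence 4) → 1 H
  atom 6: C, bond orders sum to 3 (valence 4) → 1 H
  atom 7: C, bond orders sum to 4 (valence 4) → 0 H
  atom 8: O, bond orders sum to 1 (valence 2) → 1 H
  atom 9: O, bond orders sum to 2 (valence 2) → 0 H
  atom 10: C, bond orders sum to 3 (valence 4) → 1 H
  atom 11: C, bond orders sum to 4 (valence 4) → 0 H
  atom 12: O, bond orders sum to 2 (valence 2) → 0 H
  atom 13: O, bond orders sum to 2 (valence 2) → 0 H
  atom 14: C, bond orders sum to 1 (valence 4) → 3 H
  atom 15: C, bond orders sum to 3 (valence 4) → 1 H
  atom 16: N, bond orders sum to 1 (valence 3) → 2 H
  atom 17: C, bond orders sum to 3 (valence 4) → 1 H
  atom 18: C, bond orders sum to 1 (valence 4) → 3 H
  atom 19: C, bond orders sum to 3 (valence 4) → 1 H
  atom 20: Cl (halogen, monovalent) → 0 H
Totals → C:12, H:18, Cl:1, N:1, O:6.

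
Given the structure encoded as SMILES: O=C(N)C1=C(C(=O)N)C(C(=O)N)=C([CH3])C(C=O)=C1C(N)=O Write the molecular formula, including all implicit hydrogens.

C12H12N4O5

Walk through each heavy atom and fill implicit hydrogens from standard valence (C 4, N 3, O 2, S 2, halogen 1):
  atom 1: O, bond orders sum to 2 (valence 2) → 0 H
  atom 2: C, bond orders sum to 4 (valence 4) → 0 H
  atom 3: N, bond orders sum to 1 (valence 3) → 2 H
  atom 4: C, bond orders sum to 4 (valence 4) → 0 H
  atom 5: C, bond orders sum to 4 (valence 4) → 0 H
  atom 6: C, bond orders sum to 4 (valence 4) → 0 H
  atom 7: O, bond orders sum to 2 (valence 2) → 0 H
  atom 8: N, bond orders sum to 1 (valence 3) → 2 H
  atom 9: C, bond orders sum to 4 (valence 4) → 0 H
  atom 10: C, bond orders sum to 4 (valence 4) → 0 H
  atom 11: O, bond orders sum to 2 (valence 2) → 0 H
  atom 12: N, bond orders sum to 1 (valence 3) → 2 H
  atom 13: C, bond orders sum to 4 (valence 4) → 0 H
  atom 14: C with explicit H count 3
  atom 15: C, bond orders sum to 4 (valence 4) → 0 H
  atom 16: C, bond orders sum to 3 (valence 4) → 1 H
  atom 17: O, bond orders sum to 2 (valence 2) → 0 H
  atom 18: C, bond orders sum to 4 (valence 4) → 0 H
  atom 19: C, bond orders sum to 4 (valence 4) → 0 H
  atom 20: N, bond orders sum to 1 (valence 3) → 2 H
  atom 21: O, bond orders sum to 2 (valence 2) → 0 H
Totals → C:12, H:12, N:4, O:5.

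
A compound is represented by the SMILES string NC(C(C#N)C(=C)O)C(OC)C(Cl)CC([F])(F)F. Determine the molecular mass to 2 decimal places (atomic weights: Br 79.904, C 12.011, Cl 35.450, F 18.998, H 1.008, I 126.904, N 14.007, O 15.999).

286.68 g/mol

First, the molecular formula is C10H14ClF3N2O2 (counting implicit H from valence).
  C: 10 × 12.011 = 120.110
  Cl: 1 × 35.450 = 35.450
  F: 3 × 18.998 = 56.994
  H: 14 × 1.008 = 14.112
  N: 2 × 14.007 = 28.014
  O: 2 × 15.999 = 31.998
Sum: 10×12.011 + 1×35.450 + 3×18.998 + 14×1.008 + 2×14.007 + 2×15.999 = 286.678 → 286.68 g/mol.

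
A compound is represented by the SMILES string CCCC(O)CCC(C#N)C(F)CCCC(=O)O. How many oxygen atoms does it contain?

Scan the SMILES for O atoms (remember two-letter symbols like Cl and Br are single atoms).
Oxygen count: 3.

3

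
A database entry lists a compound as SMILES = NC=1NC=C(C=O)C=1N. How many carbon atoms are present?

5

Count every carbon token in the SMILES (each C, including those in ring-closure positions and inside branches).
Carbon count: 5.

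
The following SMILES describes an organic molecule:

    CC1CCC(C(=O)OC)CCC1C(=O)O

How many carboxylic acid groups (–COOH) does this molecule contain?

1

The carboxylic acid motif appears at heavy-atom position 13 in the SMILES.
Other groups present: 1 ester.
Carboxylic acid count: 1.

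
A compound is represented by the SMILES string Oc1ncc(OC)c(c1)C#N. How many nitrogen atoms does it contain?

2

Scan the SMILES for N atoms (remember two-letter symbols like Cl and Br are single atoms).
Nitrogen count: 2.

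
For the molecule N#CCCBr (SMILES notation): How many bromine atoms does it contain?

1

Scan the SMILES for Br atoms (remember two-letter symbols like Cl and Br are single atoms).
Bromine count: 1.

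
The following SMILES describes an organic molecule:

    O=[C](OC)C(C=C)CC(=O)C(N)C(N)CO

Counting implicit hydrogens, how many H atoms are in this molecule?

18

Walk through each heavy atom and fill implicit hydrogens from standard valence (C 4, N 3, O 2, S 2, halogen 1):
  atom 1: O, bond orders sum to 2 (valence 2) → 0 H
  atom 2: C with explicit H count 0
  atom 3: O, bond orders sum to 2 (valence 2) → 0 H
  atom 4: C, bond orders sum to 1 (valence 4) → 3 H
  atom 5: C, bond orders sum to 3 (valence 4) → 1 H
  atom 6: C, bond orders sum to 3 (valence 4) → 1 H
  atom 7: C, bond orders sum to 2 (valence 4) → 2 H
  atom 8: C, bond orders sum to 2 (valence 4) → 2 H
  atom 9: C, bond orders sum to 4 (valence 4) → 0 H
  atom 10: O, bond orders sum to 2 (valence 2) → 0 H
  atom 11: C, bond orders sum to 3 (valence 4) → 1 H
  atom 12: N, bond orders sum to 1 (valence 3) → 2 H
  atom 13: C, bond orders sum to 3 (valence 4) → 1 H
  atom 14: N, bond orders sum to 1 (valence 3) → 2 H
  atom 15: C, bond orders sum to 2 (valence 4) → 2 H
  atom 16: O, bond orders sum to 1 (valence 2) → 1 H
Total hydrogens: 18.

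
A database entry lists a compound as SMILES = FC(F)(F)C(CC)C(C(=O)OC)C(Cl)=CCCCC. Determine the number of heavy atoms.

19

Every atom symbol written in the SMILES (organic subset) is one heavy atom; implicit H are not written.
Heavy atoms by element → C:13, Cl:1, F:3, O:2.
Total: 19.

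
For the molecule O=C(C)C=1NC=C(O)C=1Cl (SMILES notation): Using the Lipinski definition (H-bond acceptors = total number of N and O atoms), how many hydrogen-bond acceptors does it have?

N atoms: 1; O atoms: 2.
Lipinski HBA = 1 + 2 = 3.

3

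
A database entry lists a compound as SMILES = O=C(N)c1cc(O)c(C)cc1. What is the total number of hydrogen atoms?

Walk through each heavy atom and fill implicit hydrogens from standard valence (C 4, N 3, O 2, S 2, halogen 1); for lowercase aromatic atoms, an aromatic c carries 1 H when it has two neighbours and 0 H with three, and aromatic n carries 0 H:
  atom 1: O, bond orders sum to 2 (valence 2) → 0 H
  atom 2: C, bond orders sum to 4 (valence 4) → 0 H
  atom 3: N, bond orders sum to 1 (valence 3) → 2 H
  atom 4: aromatic c, 3 neighbours → 0 H
  atom 5: aromatic c, 2 neighbours → 1 H
  atom 6: aromatic c, 3 neighbours → 0 H
  atom 7: O, bond orders sum to 1 (valence 2) → 1 H
  atom 8: aromatic c, 3 neighbours → 0 H
  atom 9: C, bond orders sum to 1 (valence 4) → 3 H
  atom 10: aromatic c, 2 neighbours → 1 H
  atom 11: aromatic c, 2 neighbours → 1 H
Total hydrogens: 9.

9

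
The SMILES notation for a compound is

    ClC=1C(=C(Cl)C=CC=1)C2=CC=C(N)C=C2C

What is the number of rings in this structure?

In SMILES, each pair of matching ring-closure digits denotes one ring-closing bond; the number of such bonds equals the number of independent rings.
Ring-closure bonds here: 2.

2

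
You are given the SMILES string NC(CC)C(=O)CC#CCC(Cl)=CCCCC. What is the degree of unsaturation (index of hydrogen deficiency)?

4

Degree of unsaturation = (number of rings) + (number of π bonds).
Ring closures in the SMILES: 0.
π bonds: 2 double bonds (each 1 DoU), 1 triple bond (each 2 DoU) → 4 DoU from unsaturation.
Total DoU = 0 + 4 = 4.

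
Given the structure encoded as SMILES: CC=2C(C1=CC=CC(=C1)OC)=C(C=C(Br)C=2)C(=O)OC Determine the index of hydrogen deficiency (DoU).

Molecular formula: C16H15BrO3.
DoU = (2C + 2 + N − H − X) / 2, where X is the halogen count and O/S are ignored.
    = (2·16 + 2 + 0 − 15 − 1) / 2 = 18 / 2 = 9.

9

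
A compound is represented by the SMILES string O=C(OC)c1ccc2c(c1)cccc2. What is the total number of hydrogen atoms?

10

Walk through each heavy atom and fill implicit hydrogens from standard valence (C 4, N 3, O 2, S 2, halogen 1); for lowercase aromatic atoms, an aromatic c carries 1 H when it has two neighbours and 0 H with three, and aromatic n carries 0 H:
  atom 1: O, bond orders sum to 2 (valence 2) → 0 H
  atom 2: C, bond orders sum to 4 (valence 4) → 0 H
  atom 3: O, bond orders sum to 2 (valence 2) → 0 H
  atom 4: C, bond orders sum to 1 (valence 4) → 3 H
  atom 5: aromatic c, 3 neighbours → 0 H
  atom 6: aromatic c, 2 neighbours → 1 H
  atom 7: aromatic c, 2 neighbours → 1 H
  atom 8: aromatic c, 3 neighbours → 0 H
  atom 9: aromatic c, 3 neighbours → 0 H
  atom 10: aromatic c, 2 neighbours → 1 H
  atom 11: aromatic c, 2 neighbours → 1 H
  atom 12: aromatic c, 2 neighbours → 1 H
  atom 13: aromatic c, 2 neighbours → 1 H
  atom 14: aromatic c, 2 neighbours → 1 H
Total hydrogens: 10.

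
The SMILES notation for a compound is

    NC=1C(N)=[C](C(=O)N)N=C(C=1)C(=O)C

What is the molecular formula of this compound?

C8H10N4O2

Walk through each heavy atom and fill implicit hydrogens from standard valence (C 4, N 3, O 2, S 2, halogen 1):
  atom 1: N, bond orders sum to 1 (valence 3) → 2 H
  atom 2: C, bond orders sum to 4 (valence 4) → 0 H
  atom 3: C, bond orders sum to 4 (valence 4) → 0 H
  atom 4: N, bond orders sum to 1 (valence 3) → 2 H
  atom 5: C with explicit H count 0
  atom 6: C, bond orders sum to 4 (valence 4) → 0 H
  atom 7: O, bond orders sum to 2 (valence 2) → 0 H
  atom 8: N, bond orders sum to 1 (valence 3) → 2 H
  atom 9: N, bond orders sum to 3 (valence 3) → 0 H
  atom 10: C, bond orders sum to 4 (valence 4) → 0 H
  atom 11: C, bond orders sum to 3 (valence 4) → 1 H
  atom 12: C, bond orders sum to 4 (valence 4) → 0 H
  atom 13: O, bond orders sum to 2 (valence 2) → 0 H
  atom 14: C, bond orders sum to 1 (valence 4) → 3 H
Totals → C:8, H:10, N:4, O:2.
In Hill order: C8H10N4O2.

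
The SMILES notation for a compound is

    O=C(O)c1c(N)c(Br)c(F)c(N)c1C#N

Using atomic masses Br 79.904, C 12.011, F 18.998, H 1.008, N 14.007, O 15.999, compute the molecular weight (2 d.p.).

First, the molecular formula is C8H5BrFN3O2 (counting implicit H from valence).
  Br: 1 × 79.904 = 79.904
  C: 8 × 12.011 = 96.088
  F: 1 × 18.998 = 18.998
  H: 5 × 1.008 = 5.040
  N: 3 × 14.007 = 42.021
  O: 2 × 15.999 = 31.998
Sum: 1×79.904 + 8×12.011 + 1×18.998 + 5×1.008 + 3×14.007 + 2×15.999 = 274.049 → 274.05 g/mol.

274.05 g/mol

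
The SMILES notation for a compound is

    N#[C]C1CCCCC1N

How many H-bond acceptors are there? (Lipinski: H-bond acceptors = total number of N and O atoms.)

N atoms: 2; O atoms: 0.
Lipinski HBA = 2 + 0 = 2.

2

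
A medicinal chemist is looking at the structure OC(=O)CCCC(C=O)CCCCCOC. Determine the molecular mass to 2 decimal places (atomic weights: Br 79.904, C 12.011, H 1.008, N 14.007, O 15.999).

230.30 g/mol

First, the molecular formula is C12H22O4 (counting implicit H from valence).
  C: 12 × 12.011 = 144.132
  H: 22 × 1.008 = 22.176
  O: 4 × 15.999 = 63.996
Sum: 12×12.011 + 22×1.008 + 4×15.999 = 230.304 → 230.30 g/mol.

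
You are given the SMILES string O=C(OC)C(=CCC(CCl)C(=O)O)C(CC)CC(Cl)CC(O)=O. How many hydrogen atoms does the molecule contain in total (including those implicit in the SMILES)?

22

Walk through each heavy atom and fill implicit hydrogens from standard valence (C 4, N 3, O 2, S 2, halogen 1):
  atom 1: O, bond orders sum to 2 (valence 2) → 0 H
  atom 2: C, bond orders sum to 4 (valence 4) → 0 H
  atom 3: O, bond orders sum to 2 (valence 2) → 0 H
  atom 4: C, bond orders sum to 1 (valence 4) → 3 H
  atom 5: C, bond orders sum to 4 (valence 4) → 0 H
  atom 6: C, bond orders sum to 3 (valence 4) → 1 H
  atom 7: C, bond orders sum to 2 (valence 4) → 2 H
  atom 8: C, bond orders sum to 3 (valence 4) → 1 H
  atom 9: C, bond orders sum to 2 (valence 4) → 2 H
  atom 10: Cl (halogen, monovalent) → 0 H
  atom 11: C, bond orders sum to 4 (valence 4) → 0 H
  atom 12: O, bond orders sum to 2 (valence 2) → 0 H
  atom 13: O, bond orders sum to 1 (valence 2) → 1 H
  atom 14: C, bond orders sum to 3 (valence 4) → 1 H
  atom 15: C, bond orders sum to 2 (valence 4) → 2 H
  atom 16: C, bond orders sum to 1 (valence 4) → 3 H
  atom 17: C, bond orders sum to 2 (valence 4) → 2 H
  atom 18: C, bond orders sum to 3 (valence 4) → 1 H
  atom 19: Cl (halogen, monovalent) → 0 H
  atom 20: C, bond orders sum to 2 (valence 4) → 2 H
  atom 21: C, bond orders sum to 4 (valence 4) → 0 H
  atom 22: O, bond orders sum to 1 (valence 2) → 1 H
  atom 23: O, bond orders sum to 2 (valence 2) → 0 H
Total hydrogens: 22.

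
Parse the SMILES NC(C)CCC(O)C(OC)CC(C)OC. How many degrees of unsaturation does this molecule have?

0

Degree of unsaturation = (number of rings) + (number of π bonds).
Ring closures in the SMILES: 0.
π bonds: none → 0 DoU from unsaturation.
Total DoU = 0 + 0 = 0.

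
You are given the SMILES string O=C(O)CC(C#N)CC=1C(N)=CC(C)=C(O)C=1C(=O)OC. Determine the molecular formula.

Walk through each heavy atom and fill implicit hydrogens from standard valence (C 4, N 3, O 2, S 2, halogen 1):
  atom 1: O, bond orders sum to 2 (valence 2) → 0 H
  atom 2: C, bond orders sum to 4 (valence 4) → 0 H
  atom 3: O, bond orders sum to 1 (valence 2) → 1 H
  atom 4: C, bond orders sum to 2 (valence 4) → 2 H
  atom 5: C, bond orders sum to 3 (valence 4) → 1 H
  atom 6: C, bond orders sum to 4 (valence 4) → 0 H
  atom 7: N, bond orders sum to 3 (valence 3) → 0 H
  atom 8: C, bond orders sum to 2 (valence 4) → 2 H
  atom 9: C, bond orders sum to 4 (valence 4) → 0 H
  atom 10: C, bond orders sum to 4 (valence 4) → 0 H
  atom 11: N, bond orders sum to 1 (valence 3) → 2 H
  atom 12: C, bond orders sum to 3 (valence 4) → 1 H
  atom 13: C, bond orders sum to 4 (valence 4) → 0 H
  atom 14: C, bond orders sum to 1 (valence 4) → 3 H
  atom 15: C, bond orders sum to 4 (valence 4) → 0 H
  atom 16: O, bond orders sum to 1 (valence 2) → 1 H
  atom 17: C, bond orders sum to 4 (valence 4) → 0 H
  atom 18: C, bond orders sum to 4 (valence 4) → 0 H
  atom 19: O, bond orders sum to 2 (valence 2) → 0 H
  atom 20: O, bond orders sum to 2 (valence 2) → 0 H
  atom 21: C, bond orders sum to 1 (valence 4) → 3 H
Totals → C:14, H:16, N:2, O:5.
In Hill order: C14H16N2O5.

C14H16N2O5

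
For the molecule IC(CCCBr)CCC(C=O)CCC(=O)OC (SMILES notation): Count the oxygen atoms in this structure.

3

Scan the SMILES for O atoms (remember two-letter symbols like Cl and Br are single atoms).
Oxygen count: 3.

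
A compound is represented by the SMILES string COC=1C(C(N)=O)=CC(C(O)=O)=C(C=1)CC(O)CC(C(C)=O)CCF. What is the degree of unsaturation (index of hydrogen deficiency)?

Molecular formula: C17H22FNO6.
DoU = (2C + 2 + N − H − X) / 2, where X is the halogen count and O/S are ignored.
    = (2·17 + 2 + 1 − 22 − 1) / 2 = 14 / 2 = 7.

7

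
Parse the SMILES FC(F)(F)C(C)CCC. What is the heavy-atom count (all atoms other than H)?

Every atom symbol written in the SMILES (organic subset) is one heavy atom; implicit H are not written.
Heavy atoms by element → C:6, F:3.
Total: 9.

9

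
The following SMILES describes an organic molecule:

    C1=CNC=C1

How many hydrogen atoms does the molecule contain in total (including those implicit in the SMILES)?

Walk through each heavy atom and fill implicit hydrogens from standard valence (C 4, N 3, O 2, S 2, halogen 1):
  atom 1: C, bond orders sum to 3 (valence 4) → 1 H
  atom 2: C, bond orders sum to 3 (valence 4) → 1 H
  atom 3: N, bond orders sum to 2 (valence 3) → 1 H
  atom 4: C, bond orders sum to 3 (valence 4) → 1 H
  atom 5: C, bond orders sum to 3 (valence 4) → 1 H
Total hydrogens: 5.

5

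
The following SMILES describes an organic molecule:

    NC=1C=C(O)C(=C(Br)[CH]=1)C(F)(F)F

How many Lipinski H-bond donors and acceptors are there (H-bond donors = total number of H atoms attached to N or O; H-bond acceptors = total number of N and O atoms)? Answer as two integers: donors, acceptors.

3, 2

Donors: find every N or O and count the H atoms it carries.
  atom 1 (N): bond orders sum to 1 → 2 H
  atom 5 (O): bond orders sum to 1 → 1 H
Lipinski HBD = 3.
Acceptors: N atoms = 1, O atoms = 1 → HBA = 2.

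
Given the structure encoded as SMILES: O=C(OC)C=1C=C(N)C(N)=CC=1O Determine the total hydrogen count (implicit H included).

Walk through each heavy atom and fill implicit hydrogens from standard valence (C 4, N 3, O 2, S 2, halogen 1):
  atom 1: O, bond orders sum to 2 (valence 2) → 0 H
  atom 2: C, bond orders sum to 4 (valence 4) → 0 H
  atom 3: O, bond orders sum to 2 (valence 2) → 0 H
  atom 4: C, bond orders sum to 1 (valence 4) → 3 H
  atom 5: C, bond orders sum to 4 (valence 4) → 0 H
  atom 6: C, bond orders sum to 3 (valence 4) → 1 H
  atom 7: C, bond orders sum to 4 (valence 4) → 0 H
  atom 8: N, bond orders sum to 1 (valence 3) → 2 H
  atom 9: C, bond orders sum to 4 (valence 4) → 0 H
  atom 10: N, bond orders sum to 1 (valence 3) → 2 H
  atom 11: C, bond orders sum to 3 (valence 4) → 1 H
  atom 12: C, bond orders sum to 4 (valence 4) → 0 H
  atom 13: O, bond orders sum to 1 (valence 2) → 1 H
Total hydrogens: 10.

10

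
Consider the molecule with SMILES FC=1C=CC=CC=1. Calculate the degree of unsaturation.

Degree of unsaturation = (number of rings) + (number of π bonds).
Ring closures in the SMILES: 1.
π bonds: 3 double bonds (each 1 DoU) → 3 DoU from unsaturation.
Total DoU = 1 + 3 = 4.

4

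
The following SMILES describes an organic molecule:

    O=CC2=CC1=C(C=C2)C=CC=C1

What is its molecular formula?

Walk through each heavy atom and fill implicit hydrogens from standard valence (C 4, N 3, O 2, S 2, halogen 1):
  atom 1: O, bond orders sum to 2 (valence 2) → 0 H
  atom 2: C, bond orders sum to 3 (valence 4) → 1 H
  atom 3: C, bond orders sum to 4 (valence 4) → 0 H
  atom 4: C, bond orders sum to 3 (valence 4) → 1 H
  atom 5: C, bond orders sum to 4 (valence 4) → 0 H
  atom 6: C, bond orders sum to 4 (valence 4) → 0 H
  atom 7: C, bond orders sum to 3 (valence 4) → 1 H
  atom 8: C, bond orders sum to 3 (valence 4) → 1 H
  atom 9: C, bond orders sum to 3 (valence 4) → 1 H
  atom 10: C, bond orders sum to 3 (valence 4) → 1 H
  atom 11: C, bond orders sum to 3 (valence 4) → 1 H
  atom 12: C, bond orders sum to 3 (valence 4) → 1 H
Totals → C:11, H:8, O:1.
In Hill order: C11H8O.

C11H8O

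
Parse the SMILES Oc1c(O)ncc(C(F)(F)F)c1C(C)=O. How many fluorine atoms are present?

Scan the SMILES for F atoms (remember two-letter symbols like Cl and Br are single atoms).
Fluorine count: 3.

3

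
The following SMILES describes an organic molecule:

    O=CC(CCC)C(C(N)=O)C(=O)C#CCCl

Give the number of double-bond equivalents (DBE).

Degree of unsaturation = (number of rings) + (number of π bonds).
Ring closures in the SMILES: 0.
π bonds: 3 double bonds (each 1 DoU), 1 triple bond (each 2 DoU) → 5 DoU from unsaturation.
Total DoU = 0 + 5 = 5.

5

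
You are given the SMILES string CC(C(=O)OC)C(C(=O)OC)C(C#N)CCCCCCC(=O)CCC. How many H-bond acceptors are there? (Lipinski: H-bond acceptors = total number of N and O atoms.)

N atoms: 1; O atoms: 5.
Lipinski HBA = 1 + 5 = 6.

6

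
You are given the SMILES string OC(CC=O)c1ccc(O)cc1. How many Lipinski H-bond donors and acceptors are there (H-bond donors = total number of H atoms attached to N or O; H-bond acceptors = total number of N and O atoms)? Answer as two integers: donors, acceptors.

Donors: find every N or O and count the H atoms it carries.
  atom 1 (O): bond orders sum to 1 → 1 H
  atom 5 (O): bond orders sum to 2 → 0 H
  atom 10 (O): bond orders sum to 1 → 1 H
Lipinski HBD = 2.
Acceptors: N atoms = 0, O atoms = 3 → HBA = 3.

2, 3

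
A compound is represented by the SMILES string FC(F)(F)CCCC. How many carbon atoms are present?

5

Count every carbon token in the SMILES (each C, including those in ring-closure positions and inside branches).
Carbon count: 5.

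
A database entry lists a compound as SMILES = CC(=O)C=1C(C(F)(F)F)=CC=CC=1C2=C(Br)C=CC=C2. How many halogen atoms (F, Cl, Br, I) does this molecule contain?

4

Halogen atoms appear at heavy-atom positions 7, 8, 9, 16 (1×Br, 3×F).
Other groups present: 1 ketone.
Halogen count: 4.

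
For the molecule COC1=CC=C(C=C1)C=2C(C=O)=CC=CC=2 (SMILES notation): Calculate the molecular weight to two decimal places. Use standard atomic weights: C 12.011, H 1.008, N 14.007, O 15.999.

First, the molecular formula is C14H12O2 (counting implicit H from valence).
  C: 14 × 12.011 = 168.154
  H: 12 × 1.008 = 12.096
  O: 2 × 15.999 = 31.998
Sum: 14×12.011 + 12×1.008 + 2×15.999 = 212.248 → 212.25 g/mol.

212.25 g/mol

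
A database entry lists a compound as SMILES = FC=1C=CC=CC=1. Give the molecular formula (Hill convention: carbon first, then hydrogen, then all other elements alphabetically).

Walk through each heavy atom and fill implicit hydrogens from standard valence (C 4, N 3, O 2, S 2, halogen 1):
  atom 1: F (halogen, monovalent) → 0 H
  atom 2: C, bond orders sum to 4 (valence 4) → 0 H
  atom 3: C, bond orders sum to 3 (valence 4) → 1 H
  atom 4: C, bond orders sum to 3 (valence 4) → 1 H
  atom 5: C, bond orders sum to 3 (valence 4) → 1 H
  atom 6: C, bond orders sum to 3 (valence 4) → 1 H
  atom 7: C, bond orders sum to 3 (valence 4) → 1 H
Totals → C:6, H:5, F:1.
In Hill order: C6H5F.

C6H5F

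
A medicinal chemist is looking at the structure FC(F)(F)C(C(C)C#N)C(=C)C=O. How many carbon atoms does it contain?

Count every carbon token in the SMILES (each C, including those in ring-closure positions and inside branches).
Carbon count: 8.

8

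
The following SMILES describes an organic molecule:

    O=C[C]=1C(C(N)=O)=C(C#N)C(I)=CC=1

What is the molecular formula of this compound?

Walk through each heavy atom and fill implicit hydrogens from standard valence (C 4, N 3, O 2, S 2, halogen 1):
  atom 1: O, bond orders sum to 2 (valence 2) → 0 H
  atom 2: C, bond orders sum to 3 (valence 4) → 1 H
  atom 3: C with explicit H count 0
  atom 4: C, bond orders sum to 4 (valence 4) → 0 H
  atom 5: C, bond orders sum to 4 (valence 4) → 0 H
  atom 6: N, bond orders sum to 1 (valence 3) → 2 H
  atom 7: O, bond orders sum to 2 (valence 2) → 0 H
  atom 8: C, bond orders sum to 4 (valence 4) → 0 H
  atom 9: C, bond orders sum to 4 (valence 4) → 0 H
  atom 10: N, bond orders sum to 3 (valence 3) → 0 H
  atom 11: C, bond orders sum to 4 (valence 4) → 0 H
  atom 12: I (halogen, monovalent) → 0 H
  atom 13: C, bond orders sum to 3 (valence 4) → 1 H
  atom 14: C, bond orders sum to 3 (valence 4) → 1 H
Totals → C:9, H:5, I:1, N:2, O:2.
In Hill order: C9H5IN2O2.

C9H5IN2O2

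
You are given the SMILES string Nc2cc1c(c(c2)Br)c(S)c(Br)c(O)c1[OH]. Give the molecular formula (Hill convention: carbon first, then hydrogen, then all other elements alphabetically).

Walk through each heavy atom and fill implicit hydrogens from standard valence (C 4, N 3, O 2, S 2, halogen 1); for lowercase aromatic atoms, an aromatic c carries 1 H when it has two neighbours and 0 H with three, and aromatic n carries 0 H:
  atom 1: N, bond orders sum to 1 (valence 3) → 2 H
  atom 2: aromatic c, 3 neighbours → 0 H
  atom 3: aromatic c, 2 neighbours → 1 H
  atom 4: aromatic c, 3 neighbours → 0 H
  atom 5: aromatic c, 3 neighbours → 0 H
  atom 6: aromatic c, 3 neighbours → 0 H
  atom 7: aromatic c, 2 neighbours → 1 H
  atom 8: Br (halogen, monovalent) → 0 H
  atom 9: aromatic c, 3 neighbours → 0 H
  atom 10: S, bond orders sum to 1 (valence 2) → 1 H
  atom 11: aromatic c, 3 neighbours → 0 H
  atom 12: Br (halogen, monovalent) → 0 H
  atom 13: aromatic c, 3 neighbours → 0 H
  atom 14: O, bond orders sum to 1 (valence 2) → 1 H
  atom 15: aromatic c, 3 neighbours → 0 H
  atom 16: O with explicit H count 1
Totals → C:10, H:7, Br:2, N:1, O:2, S:1.
In Hill order: C10H7Br2NO2S.

C10H7Br2NO2S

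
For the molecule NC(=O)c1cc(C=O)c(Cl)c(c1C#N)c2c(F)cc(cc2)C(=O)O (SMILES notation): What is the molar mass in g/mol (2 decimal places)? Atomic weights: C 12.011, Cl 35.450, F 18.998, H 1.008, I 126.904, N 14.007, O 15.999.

First, the molecular formula is C16H8ClFN2O4 (counting implicit H from valence).
  C: 16 × 12.011 = 192.176
  Cl: 1 × 35.450 = 35.450
  F: 1 × 18.998 = 18.998
  H: 8 × 1.008 = 8.064
  N: 2 × 14.007 = 28.014
  O: 4 × 15.999 = 63.996
Sum: 16×12.011 + 1×35.450 + 1×18.998 + 8×1.008 + 2×14.007 + 4×15.999 = 346.698 → 346.70 g/mol.

346.70 g/mol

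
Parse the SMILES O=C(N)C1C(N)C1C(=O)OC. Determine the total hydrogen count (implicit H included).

10

Walk through each heavy atom and fill implicit hydrogens from standard valence (C 4, N 3, O 2, S 2, halogen 1):
  atom 1: O, bond orders sum to 2 (valence 2) → 0 H
  atom 2: C, bond orders sum to 4 (valence 4) → 0 H
  atom 3: N, bond orders sum to 1 (valence 3) → 2 H
  atom 4: C, bond orders sum to 3 (valence 4) → 1 H
  atom 5: C, bond orders sum to 3 (valence 4) → 1 H
  atom 6: N, bond orders sum to 1 (valence 3) → 2 H
  atom 7: C, bond orders sum to 3 (valence 4) → 1 H
  atom 8: C, bond orders sum to 4 (valence 4) → 0 H
  atom 9: O, bond orders sum to 2 (valence 2) → 0 H
  atom 10: O, bond orders sum to 2 (valence 2) → 0 H
  atom 11: C, bond orders sum to 1 (valence 4) → 3 H
Total hydrogens: 10.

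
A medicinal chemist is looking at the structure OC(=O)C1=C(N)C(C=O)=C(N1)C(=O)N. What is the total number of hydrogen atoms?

Walk through each heavy atom and fill implicit hydrogens from standard valence (C 4, N 3, O 2, S 2, halogen 1):
  atom 1: O, bond orders sum to 1 (valence 2) → 1 H
  atom 2: C, bond orders sum to 4 (valence 4) → 0 H
  atom 3: O, bond orders sum to 2 (valence 2) → 0 H
  atom 4: C, bond orders sum to 4 (valence 4) → 0 H
  atom 5: C, bond orders sum to 4 (valence 4) → 0 H
  atom 6: N, bond orders sum to 1 (valence 3) → 2 H
  atom 7: C, bond orders sum to 4 (valence 4) → 0 H
  atom 8: C, bond orders sum to 3 (valence 4) → 1 H
  atom 9: O, bond orders sum to 2 (valence 2) → 0 H
  atom 10: C, bond orders sum to 4 (valence 4) → 0 H
  atom 11: N, bond orders sum to 2 (valence 3) → 1 H
  atom 12: C, bond orders sum to 4 (valence 4) → 0 H
  atom 13: O, bond orders sum to 2 (valence 2) → 0 H
  atom 14: N, bond orders sum to 1 (valence 3) → 2 H
Total hydrogens: 7.

7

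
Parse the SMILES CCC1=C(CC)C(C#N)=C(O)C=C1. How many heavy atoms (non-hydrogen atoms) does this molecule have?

Every atom symbol written in the SMILES (organic subset) is one heavy atom; implicit H are not written.
Heavy atoms by element → C:11, N:1, O:1.
Total: 13.

13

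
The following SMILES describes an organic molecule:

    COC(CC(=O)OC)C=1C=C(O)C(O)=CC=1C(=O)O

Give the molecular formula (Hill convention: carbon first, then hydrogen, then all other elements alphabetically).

C12H14O7

Walk through each heavy atom and fill implicit hydrogens from standard valence (C 4, N 3, O 2, S 2, halogen 1):
  atom 1: C, bond orders sum to 1 (valence 4) → 3 H
  atom 2: O, bond orders sum to 2 (valence 2) → 0 H
  atom 3: C, bond orders sum to 3 (valence 4) → 1 H
  atom 4: C, bond orders sum to 2 (valence 4) → 2 H
  atom 5: C, bond orders sum to 4 (valence 4) → 0 H
  atom 6: O, bond orders sum to 2 (valence 2) → 0 H
  atom 7: O, bond orders sum to 2 (valence 2) → 0 H
  atom 8: C, bond orders sum to 1 (valence 4) → 3 H
  atom 9: C, bond orders sum to 4 (valence 4) → 0 H
  atom 10: C, bond orders sum to 3 (valence 4) → 1 H
  atom 11: C, bond orders sum to 4 (valence 4) → 0 H
  atom 12: O, bond orders sum to 1 (valence 2) → 1 H
  atom 13: C, bond orders sum to 4 (valence 4) → 0 H
  atom 14: O, bond orders sum to 1 (valence 2) → 1 H
  atom 15: C, bond orders sum to 3 (valence 4) → 1 H
  atom 16: C, bond orders sum to 4 (valence 4) → 0 H
  atom 17: C, bond orders sum to 4 (valence 4) → 0 H
  atom 18: O, bond orders sum to 2 (valence 2) → 0 H
  atom 19: O, bond orders sum to 1 (valence 2) → 1 H
Totals → C:12, H:14, O:7.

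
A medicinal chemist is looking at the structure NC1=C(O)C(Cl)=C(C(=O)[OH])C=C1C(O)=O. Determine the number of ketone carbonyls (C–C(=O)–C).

Scan the SMILES for the ketone motif — none present.
Groups that are present: 2 carboxylic acid, 1 hydroxyl, 1 primary amine.

0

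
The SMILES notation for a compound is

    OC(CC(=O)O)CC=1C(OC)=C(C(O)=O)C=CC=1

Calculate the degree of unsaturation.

Molecular formula: C12H14O6.
DoU = (2C + 2 + N − H − X) / 2, where X is the halogen count and O/S are ignored.
    = (2·12 + 2 + 0 − 14 − 0) / 2 = 12 / 2 = 6.

6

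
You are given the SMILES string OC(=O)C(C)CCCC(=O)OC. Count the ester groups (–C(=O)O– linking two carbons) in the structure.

1

The ester motif appears at heavy-atom position 9 in the SMILES.
Other groups present: 1 carboxylic acid.
Ester count: 1.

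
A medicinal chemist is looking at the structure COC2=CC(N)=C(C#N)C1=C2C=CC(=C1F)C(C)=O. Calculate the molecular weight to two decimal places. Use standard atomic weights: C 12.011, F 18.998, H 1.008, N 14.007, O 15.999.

258.25 g/mol

First, the molecular formula is C14H11FN2O2 (counting implicit H from valence).
  C: 14 × 12.011 = 168.154
  F: 1 × 18.998 = 18.998
  H: 11 × 1.008 = 11.088
  N: 2 × 14.007 = 28.014
  O: 2 × 15.999 = 31.998
Sum: 14×12.011 + 1×18.998 + 11×1.008 + 2×14.007 + 2×15.999 = 258.252 → 258.25 g/mol.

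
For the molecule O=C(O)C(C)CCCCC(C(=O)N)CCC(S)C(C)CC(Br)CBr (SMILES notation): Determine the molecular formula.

C17H31Br2NO3S

Walk through each heavy atom and fill implicit hydrogens from standard valence (C 4, N 3, O 2, S 2, halogen 1):
  atom 1: O, bond orders sum to 2 (valence 2) → 0 H
  atom 2: C, bond orders sum to 4 (valence 4) → 0 H
  atom 3: O, bond orders sum to 1 (valence 2) → 1 H
  atom 4: C, bond orders sum to 3 (valence 4) → 1 H
  atom 5: C, bond orders sum to 1 (valence 4) → 3 H
  atom 6: C, bond orders sum to 2 (valence 4) → 2 H
  atom 7: C, bond orders sum to 2 (valence 4) → 2 H
  atom 8: C, bond orders sum to 2 (valence 4) → 2 H
  atom 9: C, bond orders sum to 2 (valence 4) → 2 H
  atom 10: C, bond orders sum to 3 (valence 4) → 1 H
  atom 11: C, bond orders sum to 4 (valence 4) → 0 H
  atom 12: O, bond orders sum to 2 (valence 2) → 0 H
  atom 13: N, bond orders sum to 1 (valence 3) → 2 H
  atom 14: C, bond orders sum to 2 (valence 4) → 2 H
  atom 15: C, bond orders sum to 2 (valence 4) → 2 H
  atom 16: C, bond orders sum to 3 (valence 4) → 1 H
  atom 17: S, bond orders sum to 1 (valence 2) → 1 H
  atom 18: C, bond orders sum to 3 (valence 4) → 1 H
  atom 19: C, bond orders sum to 1 (valence 4) → 3 H
  atom 20: C, bond orders sum to 2 (valence 4) → 2 H
  atom 21: C, bond orders sum to 3 (valence 4) → 1 H
  atom 22: Br (halogen, monovalent) → 0 H
  atom 23: C, bond orders sum to 2 (valence 4) → 2 H
  atom 24: Br (halogen, monovalent) → 0 H
Totals → C:17, H:31, Br:2, N:1, O:3, S:1.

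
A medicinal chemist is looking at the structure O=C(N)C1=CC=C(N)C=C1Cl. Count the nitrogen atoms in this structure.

Scan the SMILES for N atoms (remember two-letter symbols like Cl and Br are single atoms).
Nitrogen count: 2.

2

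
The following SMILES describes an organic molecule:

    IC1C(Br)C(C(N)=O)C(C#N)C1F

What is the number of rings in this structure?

In SMILES, each pair of matching ring-closure digits denotes one ring-closing bond; the number of such bonds equals the number of independent rings.
Ring-closure bonds here: 1.

1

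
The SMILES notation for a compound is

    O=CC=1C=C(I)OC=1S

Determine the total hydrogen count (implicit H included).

3

Walk through each heavy atom and fill implicit hydrogens from standard valence (C 4, N 3, O 2, S 2, halogen 1):
  atom 1: O, bond orders sum to 2 (valence 2) → 0 H
  atom 2: C, bond orders sum to 3 (valence 4) → 1 H
  atom 3: C, bond orders sum to 4 (valence 4) → 0 H
  atom 4: C, bond orders sum to 3 (valence 4) → 1 H
  atom 5: C, bond orders sum to 4 (valence 4) → 0 H
  atom 6: I (halogen, monovalent) → 0 H
  atom 7: O, bond orders sum to 2 (valence 2) → 0 H
  atom 8: C, bond orders sum to 4 (valence 4) → 0 H
  atom 9: S, bond orders sum to 1 (valence 2) → 1 H
Total hydrogens: 3.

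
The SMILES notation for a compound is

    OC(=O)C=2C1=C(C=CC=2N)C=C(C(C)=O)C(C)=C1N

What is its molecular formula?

Walk through each heavy atom and fill implicit hydrogens from standard valence (C 4, N 3, O 2, S 2, halogen 1):
  atom 1: O, bond orders sum to 1 (valence 2) → 1 H
  atom 2: C, bond orders sum to 4 (valence 4) → 0 H
  atom 3: O, bond orders sum to 2 (valence 2) → 0 H
  atom 4: C, bond orders sum to 4 (valence 4) → 0 H
  atom 5: C, bond orders sum to 4 (valence 4) → 0 H
  atom 6: C, bond orders sum to 4 (valence 4) → 0 H
  atom 7: C, bond orders sum to 3 (valence 4) → 1 H
  atom 8: C, bond orders sum to 3 (valence 4) → 1 H
  atom 9: C, bond orders sum to 4 (valence 4) → 0 H
  atom 10: N, bond orders sum to 1 (valence 3) → 2 H
  atom 11: C, bond orders sum to 3 (valence 4) → 1 H
  atom 12: C, bond orders sum to 4 (valence 4) → 0 H
  atom 13: C, bond orders sum to 4 (valence 4) → 0 H
  atom 14: C, bond orders sum to 1 (valence 4) → 3 H
  atom 15: O, bond orders sum to 2 (valence 2) → 0 H
  atom 16: C, bond orders sum to 4 (valence 4) → 0 H
  atom 17: C, bond orders sum to 1 (valence 4) → 3 H
  atom 18: C, bond orders sum to 4 (valence 4) → 0 H
  atom 19: N, bond orders sum to 1 (valence 3) → 2 H
Totals → C:14, H:14, N:2, O:3.

C14H14N2O3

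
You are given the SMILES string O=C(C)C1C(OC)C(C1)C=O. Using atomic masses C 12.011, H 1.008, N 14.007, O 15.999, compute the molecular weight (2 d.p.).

First, the molecular formula is C8H12O3 (counting implicit H from valence).
  C: 8 × 12.011 = 96.088
  H: 12 × 1.008 = 12.096
  O: 3 × 15.999 = 47.997
Sum: 8×12.011 + 12×1.008 + 3×15.999 = 156.181 → 156.18 g/mol.

156.18 g/mol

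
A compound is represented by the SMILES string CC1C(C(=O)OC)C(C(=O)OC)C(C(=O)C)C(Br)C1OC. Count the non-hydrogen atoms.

21

Every atom symbol written in the SMILES (organic subset) is one heavy atom; implicit H are not written.
Heavy atoms by element → Br:1, C:14, O:6.
Total: 21.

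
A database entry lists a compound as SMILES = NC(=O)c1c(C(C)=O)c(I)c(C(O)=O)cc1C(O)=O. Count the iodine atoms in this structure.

Scan the SMILES for I atoms (remember two-letter symbols like Cl and Br are single atoms).
Iodine count: 1.

1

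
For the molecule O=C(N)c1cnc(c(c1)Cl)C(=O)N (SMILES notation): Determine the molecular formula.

C7H6ClN3O2

Walk through each heavy atom and fill implicit hydrogens from standard valence (C 4, N 3, O 2, S 2, halogen 1); for lowercase aromatic atoms, an aromatic c carries 1 H when it has two neighbours and 0 H with three, and aromatic n carries 0 H:
  atom 1: O, bond orders sum to 2 (valence 2) → 0 H
  atom 2: C, bond orders sum to 4 (valence 4) → 0 H
  atom 3: N, bond orders sum to 1 (valence 3) → 2 H
  atom 4: aromatic c, 3 neighbours → 0 H
  atom 5: aromatic c, 2 neighbours → 1 H
  atom 6: aromatic n, 2 neighbours → 0 H
  atom 7: aromatic c, 3 neighbours → 0 H
  atom 8: aromatic c, 3 neighbours → 0 H
  atom 9: aromatic c, 2 neighbours → 1 H
  atom 10: Cl (halogen, monovalent) → 0 H
  atom 11: C, bond orders sum to 4 (valence 4) → 0 H
  atom 12: O, bond orders sum to 2 (valence 2) → 0 H
  atom 13: N, bond orders sum to 1 (valence 3) → 2 H
Totals → C:7, H:6, Cl:1, N:3, O:2.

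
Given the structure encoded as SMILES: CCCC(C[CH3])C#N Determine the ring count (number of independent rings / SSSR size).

In SMILES, each pair of matching ring-closure digits denotes one ring-closing bond; the number of such bonds equals the number of independent rings.
Ring-closure bonds here: 0.

0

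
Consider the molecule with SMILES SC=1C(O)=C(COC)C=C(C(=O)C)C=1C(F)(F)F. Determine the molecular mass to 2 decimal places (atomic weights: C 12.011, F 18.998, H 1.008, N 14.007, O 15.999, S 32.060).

280.26 g/mol

First, the molecular formula is C11H11F3O3S (counting implicit H from valence).
  C: 11 × 12.011 = 132.121
  F: 3 × 18.998 = 56.994
  H: 11 × 1.008 = 11.088
  O: 3 × 15.999 = 47.997
  S: 1 × 32.060 = 32.060
Sum: 11×12.011 + 3×18.998 + 11×1.008 + 3×15.999 + 1×32.060 = 280.260 → 280.26 g/mol.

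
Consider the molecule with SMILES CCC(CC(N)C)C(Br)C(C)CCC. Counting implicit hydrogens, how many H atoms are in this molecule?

Walk through each heavy atom and fill implicit hydrogens from standard valence (C 4, N 3, O 2, S 2, halogen 1):
  atom 1: C, bond orders sum to 1 (valence 4) → 3 H
  atom 2: C, bond orders sum to 2 (valence 4) → 2 H
  atom 3: C, bond orders sum to 3 (valence 4) → 1 H
  atom 4: C, bond orders sum to 2 (valence 4) → 2 H
  atom 5: C, bond orders sum to 3 (valence 4) → 1 H
  atom 6: N, bond orders sum to 1 (valence 3) → 2 H
  atom 7: C, bond orders sum to 1 (valence 4) → 3 H
  atom 8: C, bond orders sum to 3 (valence 4) → 1 H
  atom 9: Br (halogen, monovalent) → 0 H
  atom 10: C, bond orders sum to 3 (valence 4) → 1 H
  atom 11: C, bond orders sum to 1 (valence 4) → 3 H
  atom 12: C, bond orders sum to 2 (valence 4) → 2 H
  atom 13: C, bond orders sum to 2 (valence 4) → 2 H
  atom 14: C, bond orders sum to 1 (valence 4) → 3 H
Total hydrogens: 26.

26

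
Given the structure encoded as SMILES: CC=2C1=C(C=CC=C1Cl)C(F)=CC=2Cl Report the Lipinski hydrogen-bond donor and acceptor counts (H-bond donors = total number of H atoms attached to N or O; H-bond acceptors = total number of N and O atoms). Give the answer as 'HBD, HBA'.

0, 0

Donors: find every N or O and count the H atoms it carries.
  (no N or O atoms present)
Lipinski HBD = 0.
Acceptors: N atoms = 0, O atoms = 0 → HBA = 0.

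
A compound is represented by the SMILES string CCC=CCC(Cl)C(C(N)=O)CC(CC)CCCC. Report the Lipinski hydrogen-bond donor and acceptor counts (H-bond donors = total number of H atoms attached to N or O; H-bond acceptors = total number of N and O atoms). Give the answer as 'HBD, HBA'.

Donors: find every N or O and count the H atoms it carries.
  atom 10 (N): bond orders sum to 1 → 2 H
  atom 11 (O): bond orders sum to 2 → 0 H
Lipinski HBD = 2.
Acceptors: N atoms = 1, O atoms = 1 → HBA = 2.

2, 2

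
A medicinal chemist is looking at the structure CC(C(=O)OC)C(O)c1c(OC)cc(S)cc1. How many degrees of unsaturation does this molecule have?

Molecular formula: C12H16O4S.
DoU = (2C + 2 + N − H − X) / 2, where X is the halogen count and O/S are ignored.
    = (2·12 + 2 + 0 − 16 − 0) / 2 = 10 / 2 = 5.

5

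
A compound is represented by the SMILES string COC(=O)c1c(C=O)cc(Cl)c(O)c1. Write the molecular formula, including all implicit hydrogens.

C9H7ClO4

Walk through each heavy atom and fill implicit hydrogens from standard valence (C 4, N 3, O 2, S 2, halogen 1); for lowercase aromatic atoms, an aromatic c carries 1 H when it has two neighbours and 0 H with three, and aromatic n carries 0 H:
  atom 1: C, bond orders sum to 1 (valence 4) → 3 H
  atom 2: O, bond orders sum to 2 (valence 2) → 0 H
  atom 3: C, bond orders sum to 4 (valence 4) → 0 H
  atom 4: O, bond orders sum to 2 (valence 2) → 0 H
  atom 5: aromatic c, 3 neighbours → 0 H
  atom 6: aromatic c, 3 neighbours → 0 H
  atom 7: C, bond orders sum to 3 (valence 4) → 1 H
  atom 8: O, bond orders sum to 2 (valence 2) → 0 H
  atom 9: aromatic c, 2 neighbours → 1 H
  atom 10: aromatic c, 3 neighbours → 0 H
  atom 11: Cl (halogen, monovalent) → 0 H
  atom 12: aromatic c, 3 neighbours → 0 H
  atom 13: O, bond orders sum to 1 (valence 2) → 1 H
  atom 14: aromatic c, 2 neighbours → 1 H
Totals → C:9, H:7, Cl:1, O:4.
In Hill order: C9H7ClO4.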